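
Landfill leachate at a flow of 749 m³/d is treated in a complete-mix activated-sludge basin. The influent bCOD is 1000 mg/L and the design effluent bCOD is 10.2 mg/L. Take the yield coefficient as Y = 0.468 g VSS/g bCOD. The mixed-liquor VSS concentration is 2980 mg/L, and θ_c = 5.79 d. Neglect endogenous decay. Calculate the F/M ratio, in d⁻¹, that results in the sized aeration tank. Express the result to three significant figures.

F/M ≈ 0.373 d⁻¹

V·X = Y·Q·ΔS·θ_c gives V = 0.468 × 749 × (1000 − 10.2) × 5.79 / 2980 = 674.1 m³.
F/M = applied load / biomass = Q·S₀/(V·X) = 749 × 1000 / (674.1 × 2980) = 0.3728 d⁻¹.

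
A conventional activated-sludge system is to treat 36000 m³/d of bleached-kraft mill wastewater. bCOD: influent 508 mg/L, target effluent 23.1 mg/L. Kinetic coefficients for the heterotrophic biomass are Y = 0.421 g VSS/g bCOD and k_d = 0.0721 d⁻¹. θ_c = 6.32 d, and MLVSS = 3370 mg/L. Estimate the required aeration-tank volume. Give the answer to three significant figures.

Steady-state biomass mass balance: V·X·(1 + k_d·θ_c) = Y·Q·(S₀ − S)·θ_c, so V = 0.421 × 36000 × (508 − 23.1) × 6.32 / [3370 × (1 + 0.0721 × 6.32)] = 4.64×10^7 / 4906 = 9468 m³.

V ≈ 9470 m³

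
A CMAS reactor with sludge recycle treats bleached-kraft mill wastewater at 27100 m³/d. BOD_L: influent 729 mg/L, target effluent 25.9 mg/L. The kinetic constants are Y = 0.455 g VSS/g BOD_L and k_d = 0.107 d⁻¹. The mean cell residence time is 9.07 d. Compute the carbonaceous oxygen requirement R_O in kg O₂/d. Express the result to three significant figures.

R_O ≈ 12800 kg O₂/d

Correct the yield for decay: Y_obs = Y/(1 + k_d θ_c) = 0.455 / (1 + 0.107 × 9.07) = 0.455 / 1.970 = 0.2309.
Mass of BOD_L removed per day: Q(S₀ − S) = 27100 × 703.1 g/m³ = 19054 kg/d.
P_X = Y_obs·Q·(S₀ − S) = 0.2309 × 19054 = 4400 kg VSS/d.
R_O = Q·(S₀ − S) − 1.42·P_X = 19054 − 1.42 × 4400 = 12806 kg O₂/d.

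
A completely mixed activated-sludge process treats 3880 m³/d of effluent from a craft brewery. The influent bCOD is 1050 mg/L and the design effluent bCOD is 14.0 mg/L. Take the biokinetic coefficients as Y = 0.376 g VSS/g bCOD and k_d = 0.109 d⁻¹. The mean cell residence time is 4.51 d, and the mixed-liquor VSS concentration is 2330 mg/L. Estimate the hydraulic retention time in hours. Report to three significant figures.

Steady-state biomass mass balance: V·X·(1 + k_d·θ_c) = Y·Q·(S₀ − S)·θ_c, so V = 0.376 × 3880 × (1050 − 14.0) × 4.51 / [2330 × (1 + 0.109 × 4.51)] = 6.82×10^6 / 3475 = 1961 m³.
Hydraulic retention time τ = V/Q = 1961 / 3880 = 0.5055 d = 12.13 h.

τ ≈ 12.1 h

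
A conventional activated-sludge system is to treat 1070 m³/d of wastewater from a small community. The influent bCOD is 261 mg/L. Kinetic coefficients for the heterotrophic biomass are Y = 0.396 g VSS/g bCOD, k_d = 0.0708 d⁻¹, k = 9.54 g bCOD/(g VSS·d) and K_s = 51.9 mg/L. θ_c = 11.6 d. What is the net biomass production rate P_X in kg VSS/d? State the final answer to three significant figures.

For a completely mixed reactor with recycle the Lawrence–McCarty relation gives S = K_s·(1 + k_d·θ_c) / [θ_c·(Y·k − k_d) − 1] = 51.9 × (1 + 0.0708 × 11.6) / [11.6 × (0.396 × 9.54 − 0.0708) − 1] = 94.52 / 42.00 = 2.250 mg/L.
Observed yield with endogenous decay: Y_obs = Y / (1 + k_d·θ_c) = 0.396 / (1 + 0.0708 × 11.6) = 0.396 / 1.821 = 0.2174 g VSS/g bCOD.
Q·(S₀ − S) = 1070 × (261 − 2.25) × 10⁻³ = 276.9 kg/d removed.
Biomass produced: P_X = Y_obs·Q·ΔS = 0.2174 × 276.9 ≈ 60.20 kg VSS/d.

P_X ≈ 60.2 kg VSS/d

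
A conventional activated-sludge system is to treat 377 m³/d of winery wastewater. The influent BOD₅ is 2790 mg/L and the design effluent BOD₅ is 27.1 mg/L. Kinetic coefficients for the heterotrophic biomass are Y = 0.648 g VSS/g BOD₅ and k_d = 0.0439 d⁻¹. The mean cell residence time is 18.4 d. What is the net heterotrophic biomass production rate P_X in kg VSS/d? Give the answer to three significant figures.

P_X ≈ 373 kg VSS/d

Correct the yield for decay: Y_obs = Y/(1 + k_d θ_c) = 0.648 / (1 + 0.0439 × 18.4) = 0.648 / 1.808 = 0.3585.
ΔS = 2790 − 27.1 = 2763 mg/L, so the substrate removal rate is 377 × 2763/1000 = 1042 kg BOD₅/d.
So the net sludge growth is P_X = 0.3585 × 1042 = 373.4 kg VSS/d.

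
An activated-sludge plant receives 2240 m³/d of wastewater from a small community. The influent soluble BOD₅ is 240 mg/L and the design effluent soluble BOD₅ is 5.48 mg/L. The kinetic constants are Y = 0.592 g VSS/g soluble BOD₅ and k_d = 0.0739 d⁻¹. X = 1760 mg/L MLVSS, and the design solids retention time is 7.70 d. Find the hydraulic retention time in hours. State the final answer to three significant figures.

τ ≈ 9.29 h

Rearranging the biomass balance for a CMAS with decay, V = Y·Q·ΔS·θ_c / [X·(1+k_d θ_c)] = 0.592 × 2240 × (240 − 5.48) × 7.70 / [1760 × (1 + 0.0739 × 7.70)] = 2.39×10^6 / 2761 = 867.2 m³.
HRT = V/Q = 867.2 m³ / 2240 m³·d⁻¹ = 0.3871 d × 24 = 9.291 h.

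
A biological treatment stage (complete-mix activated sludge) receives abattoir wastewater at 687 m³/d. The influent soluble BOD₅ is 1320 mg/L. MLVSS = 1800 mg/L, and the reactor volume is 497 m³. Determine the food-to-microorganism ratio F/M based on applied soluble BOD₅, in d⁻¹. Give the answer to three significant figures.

F/M ≈ 1.01 d⁻¹

F/M = Q·S₀ / (V·X) = 687 × 1320 / (497.0 × 1800) = 1.014 g soluble BOD₅·(g VSS·d)⁻¹.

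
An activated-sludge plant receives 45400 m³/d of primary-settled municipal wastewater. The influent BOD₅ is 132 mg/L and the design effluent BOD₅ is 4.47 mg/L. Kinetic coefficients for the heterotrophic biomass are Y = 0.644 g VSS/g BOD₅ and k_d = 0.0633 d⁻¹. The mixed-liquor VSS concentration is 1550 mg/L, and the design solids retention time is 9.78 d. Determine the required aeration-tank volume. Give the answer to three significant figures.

V ≈ 14500 m³

Steady-state biomass mass balance: V·X·(1 + k_d·θ_c) = Y·Q·(S₀ − S)·θ_c, so V = 0.644 × 45400 × (132 − 4.47) × 9.78 / [1550 × (1 + 0.0633 × 9.78)] = 3.65×10^7 / 2510 = 14531 m³.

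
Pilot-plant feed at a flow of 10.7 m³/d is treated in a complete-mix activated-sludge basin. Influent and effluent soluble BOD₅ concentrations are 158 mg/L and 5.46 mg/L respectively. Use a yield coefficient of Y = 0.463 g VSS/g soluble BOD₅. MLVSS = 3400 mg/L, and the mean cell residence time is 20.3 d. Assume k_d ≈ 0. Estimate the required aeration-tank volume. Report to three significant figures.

V ≈ 4.51 m³

With k_d = 0 the design equation reduces to V = Y Q (S₀−S) θ_c / X = 0.463 × 10.7 × (158 − 5.46) × 20.3 / 3400 = 4.512 m³.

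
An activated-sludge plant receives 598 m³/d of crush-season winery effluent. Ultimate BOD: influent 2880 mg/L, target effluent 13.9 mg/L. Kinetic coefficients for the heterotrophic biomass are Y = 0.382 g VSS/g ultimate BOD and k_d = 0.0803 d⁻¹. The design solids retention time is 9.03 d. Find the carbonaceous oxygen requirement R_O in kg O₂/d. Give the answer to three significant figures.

R_O ≈ 1180 kg O₂/d

Y_obs = Y / (1 + k_d θ_c) = 0.382 / (1 + 0.0803 × 9.03) = 0.382 / 1.725 = 0.2214.
Q·(S₀ − S) = 598 × (2880 − 13.9) × 10⁻³ = 1714 kg/d removed.
P_X = Y_obs·Q·(S₀ − S) = 0.2214 × 1714 = 379.5 kg VSS/d.
Carbonaceous O₂ demand = substrate oxidised − cell-mass equivalent = 1714 − 1.42 × 379.5 = 1175 kg O₂/d.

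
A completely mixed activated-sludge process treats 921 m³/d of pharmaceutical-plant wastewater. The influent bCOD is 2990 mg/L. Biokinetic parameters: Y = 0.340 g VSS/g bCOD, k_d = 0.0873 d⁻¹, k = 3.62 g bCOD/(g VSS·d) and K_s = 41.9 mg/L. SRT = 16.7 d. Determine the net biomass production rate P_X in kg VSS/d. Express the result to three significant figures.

Effluent substrate depends only on kinetics and SRT: S = K_s(1 + k_d θ_c) / [θ_c(Yk − k_d) − 1] = 41.9 × (1 + 0.0873 × 16.7) / [16.7 × (0.340 × 3.62 − 0.0873) − 1] = 103.0 / 18.10 = 5.691 mg/L.
The observed yield is Y_obs = Y/(1 + k_d·θ_c) = 0.340 / (1 + 0.0873 × 16.7) = 0.340 / 2.458 = 0.1383 g VSS per g bCOD removed.
ΔS = 2990 − 5.69 = 2984 mg/L, so the substrate removal rate is 921 × 2984/1000 = 2749 kg bCOD/d.
Net biomass production P_X = Y_obs × Q·(S₀ − S) = 0.1383 × 2749 = 380.2 kg VSS/d.

P_X ≈ 380 kg VSS/d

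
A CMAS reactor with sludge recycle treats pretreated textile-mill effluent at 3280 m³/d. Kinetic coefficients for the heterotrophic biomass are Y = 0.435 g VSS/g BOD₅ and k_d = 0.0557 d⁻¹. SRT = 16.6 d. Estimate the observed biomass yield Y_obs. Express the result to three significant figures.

Y_obs ≈ 0.226 g VSS/g BOD₅

Correct the yield for decay: Y_obs = Y/(1 + k_d θ_c) = 0.435 / (1 + 0.0557 × 16.6) = 0.435 / 1.925 = 0.2260.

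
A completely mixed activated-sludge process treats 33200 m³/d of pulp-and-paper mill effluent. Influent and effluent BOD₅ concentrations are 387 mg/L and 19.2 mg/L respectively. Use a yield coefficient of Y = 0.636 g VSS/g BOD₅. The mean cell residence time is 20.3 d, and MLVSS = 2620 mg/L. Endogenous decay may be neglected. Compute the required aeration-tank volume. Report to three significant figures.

With k_d = 0 the design equation reduces to V = Y Q (S₀−S) θ_c / X = 0.636 × 33200 × (387 − 19.2) × 20.3 / 2620 = 60173 m³.

V ≈ 60200 m³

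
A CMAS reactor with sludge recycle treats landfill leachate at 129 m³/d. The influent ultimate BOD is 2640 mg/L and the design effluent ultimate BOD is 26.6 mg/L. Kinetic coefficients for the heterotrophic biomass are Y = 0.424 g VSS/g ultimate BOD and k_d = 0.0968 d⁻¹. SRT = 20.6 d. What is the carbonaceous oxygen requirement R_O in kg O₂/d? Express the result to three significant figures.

R_O ≈ 269 kg O₂/d

Correct the yield for decay: Y_obs = Y/(1 + k_d θ_c) = 0.424 / (1 + 0.0968 × 20.6) = 0.424 / 2.994 = 0.1416.
Mass of ultimate BOD removed per day: Q(S₀ − S) = 129 × 2613 g/m³ = 337.1 kg/d.
Net sludge production P_X = 0.1416 × 337.1 = 47.74 kg VSS/d.
R_O = Q·(S₀ − S) − 1.42·P_X = 337.1 − 1.42 × 47.74 = 269.3 kg O₂/d.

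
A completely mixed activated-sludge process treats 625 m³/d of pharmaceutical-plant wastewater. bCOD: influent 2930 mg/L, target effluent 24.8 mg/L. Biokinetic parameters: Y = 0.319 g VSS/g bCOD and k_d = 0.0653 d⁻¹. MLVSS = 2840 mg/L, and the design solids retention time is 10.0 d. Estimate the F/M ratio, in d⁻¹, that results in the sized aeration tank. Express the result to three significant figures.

Rearranging the biomass balance for a CMAS with decay, V = Y·Q·ΔS·θ_c / [X·(1+k_d θ_c)] = 0.319 × 625 × (2930 − 24.8) × 10.0 / [2840 × (1 + 0.0653 × 10.0)] = 5.79×10^6 / 4695 = 1234 m³.
Food-to-microorganism ratio F/M = Q S₀ / (V X) = 625 × 2930 / (1234 × 2840) = 0.5226 d⁻¹.

F/M ≈ 0.523 d⁻¹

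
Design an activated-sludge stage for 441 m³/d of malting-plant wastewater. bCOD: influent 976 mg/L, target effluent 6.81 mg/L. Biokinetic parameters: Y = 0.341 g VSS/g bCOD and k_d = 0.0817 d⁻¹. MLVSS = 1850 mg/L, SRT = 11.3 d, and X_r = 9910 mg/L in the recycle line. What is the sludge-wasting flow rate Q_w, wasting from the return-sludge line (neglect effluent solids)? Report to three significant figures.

Q_w ≈ 7.65 m³/d

Rearranging the biomass balance for a CMAS with decay, V = Y·Q·ΔS·θ_c / [X·(1+k_d θ_c)] = 0.341 × 441 × (976 − 6.81) × 11.3 / [1850 × (1 + 0.0817 × 11.3)] = 1.65×10^6 / 3558 = 462.9 m³.
Q_w = (V·X)/(θ_c X_r) = 462.9 × 1850 / (11.3 × 9910) = 7.647 m³/d.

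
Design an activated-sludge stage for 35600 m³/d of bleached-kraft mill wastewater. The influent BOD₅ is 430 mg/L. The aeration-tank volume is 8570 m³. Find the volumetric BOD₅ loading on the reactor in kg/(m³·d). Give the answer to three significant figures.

L_v = Q S₀ / V = 35600 × 430 × 10⁻³ / 8570 = 1.786 kg/(m³·d).

L_v ≈ 1.79 kg BOD₅/(m³·d)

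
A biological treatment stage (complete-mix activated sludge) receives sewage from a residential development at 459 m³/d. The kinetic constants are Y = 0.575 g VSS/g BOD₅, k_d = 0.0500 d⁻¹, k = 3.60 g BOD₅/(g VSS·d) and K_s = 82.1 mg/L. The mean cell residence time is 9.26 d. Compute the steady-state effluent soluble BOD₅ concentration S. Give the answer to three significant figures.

For a completely mixed reactor with recycle the Lawrence–McCarty relation gives S = K_s·(1 + k_d·θ_c) / [θ_c·(Y·k − k_d) − 1] = 82.1 × (1 + 0.0500 × 9.26) / [9.26 × (0.575 × 3.60 − 0.0500) − 1] = 120.1 / 17.71 = 6.784 mg/L.

S ≈ 6.78 mg/L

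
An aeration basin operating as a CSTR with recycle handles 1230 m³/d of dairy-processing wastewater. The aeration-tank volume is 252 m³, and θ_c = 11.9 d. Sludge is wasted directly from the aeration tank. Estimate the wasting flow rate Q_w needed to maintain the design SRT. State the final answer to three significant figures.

With mixed-liquor wasting, θ_c = V/Q_w, so Q_w = V/θ_c = 252.0/11.9 = 21.18 m³/d.

Q_w ≈ 21.2 m³/d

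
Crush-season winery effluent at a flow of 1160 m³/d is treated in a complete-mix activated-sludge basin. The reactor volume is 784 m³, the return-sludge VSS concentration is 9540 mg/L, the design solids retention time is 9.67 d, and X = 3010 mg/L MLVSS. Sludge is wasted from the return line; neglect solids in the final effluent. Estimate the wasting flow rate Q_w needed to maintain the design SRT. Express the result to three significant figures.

Wasting from the return line (neglecting effluent solids): Q_w = V·X / (θ_c·X_r) = 784.0 × 3010 / (9.67 × 9540) = 25.58 m³/d.

Q_w ≈ 25.6 m³/d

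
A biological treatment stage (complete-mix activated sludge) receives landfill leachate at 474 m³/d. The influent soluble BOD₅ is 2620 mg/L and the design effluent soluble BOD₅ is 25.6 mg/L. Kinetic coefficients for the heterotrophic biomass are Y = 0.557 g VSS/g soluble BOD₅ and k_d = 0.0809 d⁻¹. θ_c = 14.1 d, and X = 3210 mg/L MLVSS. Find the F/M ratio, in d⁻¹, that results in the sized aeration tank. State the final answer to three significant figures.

F/M ≈ 0.275 d⁻¹

Rearranging the biomass balance for a CMAS with decay, V = Y·Q·ΔS·θ_c / [X·(1+k_d θ_c)] = 0.557 × 474 × (2620 − 25.6) × 14.1 / [3210 × (1 + 0.0809 × 14.1)] = 9.66×10^6 / 6872 = 1405 m³.
F/M = Q·S₀ / (V·X) = 474 × 2620 / (1405 × 3210) = 0.2753 g soluble BOD₅·(g VSS·d)⁻¹.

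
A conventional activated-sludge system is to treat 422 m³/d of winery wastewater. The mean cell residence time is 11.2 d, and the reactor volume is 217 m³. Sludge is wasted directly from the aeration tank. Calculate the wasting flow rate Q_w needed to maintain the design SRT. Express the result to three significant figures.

Q_w ≈ 19.4 m³/d

Wasting from the aeration tank: Q_w = V / θ_c = 217.0 / 11.2 = 19.38 m³/d.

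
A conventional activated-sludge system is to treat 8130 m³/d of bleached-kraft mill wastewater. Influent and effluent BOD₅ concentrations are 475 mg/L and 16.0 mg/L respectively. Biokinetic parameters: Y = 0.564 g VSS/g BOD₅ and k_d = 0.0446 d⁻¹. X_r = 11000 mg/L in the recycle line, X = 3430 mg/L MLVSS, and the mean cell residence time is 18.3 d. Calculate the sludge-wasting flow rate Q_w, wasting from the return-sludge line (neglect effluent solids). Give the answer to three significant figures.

Q_w ≈ 105 m³/d

From the SRT design equation V = Y Q (S₀−S) θ_c / [X (1 + k_d θ_c)] = 0.564 × 8130 × (475 − 16.0) × 18.3 / [3430 × (1 + 0.0446 × 18.3)] = 3.85×10^7 / 6229 = 6183 m³.
θ_c = V·X/(Q_w·X_r) when wasting from the recycle, so Q_w = V·X/(θ_c·X_r) = 6183 × 3430 / (18.3 × 11000) = 105.3 m³/d.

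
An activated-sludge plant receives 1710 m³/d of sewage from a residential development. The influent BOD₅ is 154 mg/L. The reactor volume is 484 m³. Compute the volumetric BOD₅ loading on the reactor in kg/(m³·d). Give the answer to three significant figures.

L_v ≈ 0.544 kg BOD₅/(m³·d)

Applied BOD₅ load per unit volume = Q·S₀/V = (1710 × 154/1000)/484.0 = 0.5441 kg BOD₅·m⁻³·d⁻¹.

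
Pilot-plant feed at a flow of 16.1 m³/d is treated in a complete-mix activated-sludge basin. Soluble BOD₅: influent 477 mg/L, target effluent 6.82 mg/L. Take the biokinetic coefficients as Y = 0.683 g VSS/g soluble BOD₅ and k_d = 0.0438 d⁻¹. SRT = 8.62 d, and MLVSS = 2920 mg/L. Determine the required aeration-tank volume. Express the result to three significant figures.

Rearranging the biomass balance for a CMAS with decay, V = Y·Q·ΔS·θ_c / [X·(1+k_d θ_c)] = 0.683 × 16.1 × (477 − 6.82) × 8.62 / [2920 × (1 + 0.0438 × 8.62)] = 4.46×10^4 / 4022 = 11.08 m³.

V ≈ 11.1 m³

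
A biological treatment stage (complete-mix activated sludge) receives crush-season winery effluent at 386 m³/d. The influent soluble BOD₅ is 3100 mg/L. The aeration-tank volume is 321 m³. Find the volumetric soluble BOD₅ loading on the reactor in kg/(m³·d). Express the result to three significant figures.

Applied soluble BOD₅ load per unit volume = Q·S₀/V = (386 × 3100/1000)/321.0 = 3.728 kg soluble BOD₅·m⁻³·d⁻¹.

L_v ≈ 3.73 kg soluble BOD₅/(m³·d)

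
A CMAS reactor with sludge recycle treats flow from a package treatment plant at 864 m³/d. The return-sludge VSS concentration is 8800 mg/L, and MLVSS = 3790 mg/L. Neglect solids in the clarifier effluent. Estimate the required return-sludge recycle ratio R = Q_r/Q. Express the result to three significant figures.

R ≈ 0.756

Solids balance on the clarifier gives (1+R)X = R·X_r, so R = X/(X_r − X) = 3790 / (8800 − 3790) = 0.7565.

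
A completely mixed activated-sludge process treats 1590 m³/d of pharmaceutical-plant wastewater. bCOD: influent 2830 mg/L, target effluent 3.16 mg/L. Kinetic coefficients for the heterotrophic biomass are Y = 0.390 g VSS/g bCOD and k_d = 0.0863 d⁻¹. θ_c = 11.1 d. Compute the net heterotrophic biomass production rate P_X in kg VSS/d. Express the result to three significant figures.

P_X ≈ 895 kg VSS/d

Observed yield with endogenous decay: Y_obs = Y / (1 + k_d·θ_c) = 0.390 / (1 + 0.0863 × 11.1) = 0.390 / 1.958 = 0.1992 g VSS/g bCOD.
ΔS = 2830 − 3.16 = 2827 mg/L, so the substrate removal rate is 1590 × 2827/1000 = 4495 kg bCOD/d.
So the net sludge growth is P_X = 0.1992 × 4495 = 895.3 kg VSS/d.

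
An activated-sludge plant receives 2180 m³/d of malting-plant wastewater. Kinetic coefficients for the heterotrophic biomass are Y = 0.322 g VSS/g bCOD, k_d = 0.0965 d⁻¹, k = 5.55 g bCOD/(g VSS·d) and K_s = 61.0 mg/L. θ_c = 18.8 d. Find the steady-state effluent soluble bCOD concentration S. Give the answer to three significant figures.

S ≈ 5.58 mg/L

For a completely mixed reactor with recycle the Lawrence–McCarty relation gives S = K_s·(1 + k_d·θ_c) / [θ_c·(Y·k − k_d) − 1] = 61.0 × (1 + 0.0965 × 18.8) / [18.8 × (0.322 × 5.55 − 0.0965) − 1] = 171.7 / 30.78 = 5.577 mg/L.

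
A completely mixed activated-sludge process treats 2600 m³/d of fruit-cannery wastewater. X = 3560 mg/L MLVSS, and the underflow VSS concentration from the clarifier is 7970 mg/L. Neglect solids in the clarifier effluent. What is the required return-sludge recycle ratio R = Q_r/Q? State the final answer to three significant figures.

Solids balance on the clarifier gives (1+R)X = R·X_r, so R = X/(X_r − X) = 3560 / (7970 − 3560) = 0.8073.

R ≈ 0.807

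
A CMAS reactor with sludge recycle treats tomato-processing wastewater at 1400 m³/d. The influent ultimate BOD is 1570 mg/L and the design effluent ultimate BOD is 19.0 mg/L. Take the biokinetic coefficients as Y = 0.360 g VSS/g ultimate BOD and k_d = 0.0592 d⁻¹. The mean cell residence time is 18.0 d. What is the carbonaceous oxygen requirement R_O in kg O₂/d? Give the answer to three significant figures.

R_O ≈ 1630 kg O₂/d

Correct the yield for decay: Y_obs = Y/(1 + k_d θ_c) = 0.360 / (1 + 0.0592 × 18.0) = 0.360 / 2.066 = 0.1743.
Substrate removed = Q·(S₀ − S) = 1400 m³/d × (1570 − 19.0) g/m³ = 2.17×10^6 g/d = 2171 kg/d.
P_X = Y_obs·Q·(S₀ − S) = 0.1743 × 2171 = 378.4 kg VSS/d.
Carbonaceous O₂ demand = substrate oxidised − cell-mass equivalent = 2171 − 1.42 × 378.4 = 1634 kg O₂/d.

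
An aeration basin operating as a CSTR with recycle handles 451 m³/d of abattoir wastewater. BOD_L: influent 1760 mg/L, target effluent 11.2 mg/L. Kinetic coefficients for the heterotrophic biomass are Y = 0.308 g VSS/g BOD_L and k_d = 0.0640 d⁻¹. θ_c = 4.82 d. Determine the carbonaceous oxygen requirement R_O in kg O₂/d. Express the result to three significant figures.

Observed yield with endogenous decay: Y_obs = Y / (1 + k_d·θ_c) = 0.308 / (1 + 0.0640 × 4.82) = 0.308 / 1.308 = 0.2354 g VSS/g BOD_L.
Substrate removed = Q·(S₀ − S) = 451 m³/d × (1760 − 11.2) g/m³ = 7.89×10^5 g/d = 788.7 kg/d.
Net sludge production P_X = 0.2354 × 788.7 = 185.7 kg VSS/d.
Carbonaceous O₂ demand = substrate oxidised − cell-mass equivalent = 788.7 − 1.42 × 185.7 = 525.1 kg O₂/d.

R_O ≈ 525 kg O₂/d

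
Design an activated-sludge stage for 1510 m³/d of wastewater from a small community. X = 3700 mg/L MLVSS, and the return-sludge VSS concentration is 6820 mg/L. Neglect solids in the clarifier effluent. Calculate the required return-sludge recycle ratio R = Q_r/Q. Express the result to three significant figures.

R ≈ 1.19

R = Q_r/Q = X/(X_r − X) = 3700 / (6820 − 3700) = 1.186.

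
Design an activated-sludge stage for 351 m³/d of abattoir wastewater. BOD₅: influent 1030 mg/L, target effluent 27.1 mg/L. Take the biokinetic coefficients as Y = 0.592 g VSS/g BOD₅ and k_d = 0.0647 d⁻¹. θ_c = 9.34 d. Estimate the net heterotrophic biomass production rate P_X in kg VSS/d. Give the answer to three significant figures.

Correct the yield for decay: Y_obs = Y/(1 + k_d θ_c) = 0.592 / (1 + 0.0647 × 9.34) = 0.592 / 1.604 = 0.3690.
Substrate removed = Q·(S₀ − S) = 351 m³/d × (1030 − 27.1) g/m³ = 3.52×10^5 g/d = 352.0 kg/d.
Biomass produced: P_X = Y_obs·Q·ΔS = 0.3690 × 352.0 ≈ 129.9 kg VSS/d.

P_X ≈ 130 kg VSS/d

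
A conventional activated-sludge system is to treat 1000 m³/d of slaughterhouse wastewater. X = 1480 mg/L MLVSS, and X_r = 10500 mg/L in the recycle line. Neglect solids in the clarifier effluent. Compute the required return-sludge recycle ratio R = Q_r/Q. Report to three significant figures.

R = Q_r/Q = X/(X_r − X) = 1480 / (10500 − 1480) = 0.1641.

R ≈ 0.164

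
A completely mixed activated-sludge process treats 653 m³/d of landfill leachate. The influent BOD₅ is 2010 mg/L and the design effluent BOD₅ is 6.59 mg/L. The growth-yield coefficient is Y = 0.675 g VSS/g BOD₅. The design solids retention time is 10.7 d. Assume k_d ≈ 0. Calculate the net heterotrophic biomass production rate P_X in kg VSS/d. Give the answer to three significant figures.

Since k_d ≈ 0, Y_obs = Y = 0.675 g VSS/g BOD₅.
ΔS = 2010 − 6.59 = 2003 mg/L, so the substrate removal rate is 653 × 2003/1000 = 1308 kg BOD₅/d.
Biomass produced: P_X = Y_obs·Q·ΔS = 0.6750 × 1308 ≈ 883.1 kg VSS/d.

P_X ≈ 883 kg VSS/d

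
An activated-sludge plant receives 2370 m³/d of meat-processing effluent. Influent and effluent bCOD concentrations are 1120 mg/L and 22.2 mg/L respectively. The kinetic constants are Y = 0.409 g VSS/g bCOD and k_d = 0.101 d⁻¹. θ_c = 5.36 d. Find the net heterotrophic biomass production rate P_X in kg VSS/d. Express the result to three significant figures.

P_X ≈ 690 kg VSS/d

The observed yield is Y_obs = Y/(1 + k_d·θ_c) = 0.409 / (1 + 0.101 × 5.36) = 0.409 / 1.541 = 0.2654 g VSS per g bCOD removed.
Mass of bCOD removed per day: Q(S₀ − S) = 2370 × 1098 g/m³ = 2602 kg/d.
Biomass produced: P_X = Y_obs·Q·ΔS = 0.2654 × 2602 ≈ 690.4 kg VSS/d.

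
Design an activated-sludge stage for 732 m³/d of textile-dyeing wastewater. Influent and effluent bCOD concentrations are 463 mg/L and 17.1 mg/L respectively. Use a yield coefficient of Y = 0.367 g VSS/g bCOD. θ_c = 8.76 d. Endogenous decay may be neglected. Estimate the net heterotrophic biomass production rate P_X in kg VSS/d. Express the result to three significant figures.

Since k_d ≈ 0, Y_obs = Y = 0.367 g VSS/g bCOD.
Substrate removed = Q·(S₀ − S) = 732 m³/d × (463 − 17.1) g/m³ = 3.26×10^5 g/d = 326.4 kg/d.
So the net sludge growth is P_X = 0.3670 × 326.4 = 119.8 kg VSS/d.

P_X ≈ 120 kg VSS/d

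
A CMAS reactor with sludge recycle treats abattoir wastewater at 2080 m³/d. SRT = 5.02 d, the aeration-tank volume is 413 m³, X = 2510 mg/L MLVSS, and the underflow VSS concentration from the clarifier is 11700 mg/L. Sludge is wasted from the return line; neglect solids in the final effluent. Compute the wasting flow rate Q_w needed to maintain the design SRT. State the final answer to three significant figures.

Q_w ≈ 17.6 m³/d

Q_w = (V·X)/(θ_c X_r) = 413.0 × 2510 / (5.02 × 11700) = 17.65 m³/d.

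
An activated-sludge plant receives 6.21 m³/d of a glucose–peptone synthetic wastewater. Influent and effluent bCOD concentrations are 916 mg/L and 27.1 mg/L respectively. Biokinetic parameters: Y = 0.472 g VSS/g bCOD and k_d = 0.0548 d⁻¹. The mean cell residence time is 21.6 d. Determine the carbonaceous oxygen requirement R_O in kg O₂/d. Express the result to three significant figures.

Y_obs = Y / (1 + k_d θ_c) = 0.472 / (1 + 0.0548 × 21.6) = 0.472 / 2.184 = 0.2161.
Q·(S₀ − S) = 6.21 × (916 − 27.1) × 10⁻³ = 5.520 kg/d removed.
P_X = Y_obs·Q·(S₀ − S) = 0.2161 × 5.520 = 1.193 kg VSS/d.
Carbonaceous O₂ demand = substrate oxidised − cell-mass equivalent = 5.520 − 1.42 × 1.193 = 3.826 kg O₂/d.

R_O ≈ 3.83 kg O₂/d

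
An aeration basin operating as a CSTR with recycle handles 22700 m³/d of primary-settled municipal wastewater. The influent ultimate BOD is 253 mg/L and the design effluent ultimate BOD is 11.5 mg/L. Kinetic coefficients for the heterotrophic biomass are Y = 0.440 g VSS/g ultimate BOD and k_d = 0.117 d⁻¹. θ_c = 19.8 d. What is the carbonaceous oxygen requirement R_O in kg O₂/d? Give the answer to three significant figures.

Observed yield with endogenous decay: Y_obs = Y / (1 + k_d·θ_c) = 0.440 / (1 + 0.117 × 19.8) = 0.440 / 3.317 = 0.1327 g VSS/g ultimate BOD.
Substrate removed = Q·(S₀ − S) = 22700 m³/d × (253 − 11.5) g/m³ = 5.48×10^6 g/d = 5482 kg/d.
P_X = Y_obs·Q·(S₀ − S) = 0.1327 × 5482 = 727.3 kg VSS/d.
R_O = Q·(S₀ − S) − 1.42·P_X = 5482 − 1.42 × 727.3 = 4449 kg O₂/d.

R_O ≈ 4450 kg O₂/d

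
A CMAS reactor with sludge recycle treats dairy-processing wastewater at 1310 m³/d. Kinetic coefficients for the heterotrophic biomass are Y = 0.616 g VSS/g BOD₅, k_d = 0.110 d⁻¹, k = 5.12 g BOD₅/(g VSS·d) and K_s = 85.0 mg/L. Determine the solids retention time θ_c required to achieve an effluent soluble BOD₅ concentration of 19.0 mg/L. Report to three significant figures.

Specific growth rate at S = 19.0 mg/L: μ = YkS/(K_s+S) = 0.616·5.12·19.0/(85.0+19.0) = 0.5762 d⁻¹.
1/θ_c = 0.5762 − 0.110 = 0.4662 d⁻¹, so θ_c = 2.145 d.

θ_c ≈ 2.15 d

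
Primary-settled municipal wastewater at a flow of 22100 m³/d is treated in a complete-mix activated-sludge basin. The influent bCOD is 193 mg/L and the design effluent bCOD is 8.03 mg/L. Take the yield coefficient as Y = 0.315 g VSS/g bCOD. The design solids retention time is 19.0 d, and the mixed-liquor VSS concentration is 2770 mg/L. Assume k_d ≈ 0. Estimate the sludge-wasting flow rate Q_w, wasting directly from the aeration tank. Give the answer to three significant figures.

Q_w ≈ 465 m³/d

Biomass mass balance (decay neglected): V·X = Y·Q·(S₀ − S)·θ_c, so V = 0.315 × 22100 × (193 − 8.03) × 19.0 / 2770 = 8832 m³.
With mixed-liquor wasting, θ_c = V/Q_w, so Q_w = V/θ_c = 8832/19.0 = 464.9 m³/d.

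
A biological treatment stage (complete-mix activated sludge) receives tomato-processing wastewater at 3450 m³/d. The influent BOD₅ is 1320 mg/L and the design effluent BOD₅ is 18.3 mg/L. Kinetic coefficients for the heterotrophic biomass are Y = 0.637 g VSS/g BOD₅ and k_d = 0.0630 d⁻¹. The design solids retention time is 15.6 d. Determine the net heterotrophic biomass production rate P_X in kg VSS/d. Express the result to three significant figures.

P_X ≈ 1440 kg VSS/d

Observed yield with endogenous decay: Y_obs = Y / (1 + k_d·θ_c) = 0.637 / (1 + 0.0630 × 15.6) = 0.637 / 1.983 = 0.3213 g VSS/g BOD₅.
Q·(S₀ − S) = 3450 × (1320 − 18.3) × 10⁻³ = 4491 kg/d removed.
Net biomass production P_X = Y_obs × Q·(S₀ − S) = 0.3213 × 4491 = 1443 kg VSS/d.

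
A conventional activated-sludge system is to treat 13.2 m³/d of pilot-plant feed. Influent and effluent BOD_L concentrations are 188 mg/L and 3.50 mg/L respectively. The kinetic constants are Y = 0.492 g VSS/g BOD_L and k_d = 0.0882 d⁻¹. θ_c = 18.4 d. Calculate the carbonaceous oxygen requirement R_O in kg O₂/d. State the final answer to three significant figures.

R_O ≈ 1.79 kg O₂/d

The observed yield is Y_obs = Y/(1 + k_d·θ_c) = 0.492 / (1 + 0.0882 × 18.4) = 0.492 / 2.623 = 0.1876 g VSS per g BOD_L removed.
Mass of BOD_L removed per day: Q(S₀ − S) = 13.2 × 184.5 g/m³ = 2.435 kg/d.
P_X = Y_obs·Q·(S₀ − S) = 0.1876 × 2.435 = 0.4568 kg VSS/d.
Carbonaceous O₂ demand = substrate oxidised − cell-mass equivalent = 2.435 − 1.42 × 0.4568 = 1.787 kg O₂/d.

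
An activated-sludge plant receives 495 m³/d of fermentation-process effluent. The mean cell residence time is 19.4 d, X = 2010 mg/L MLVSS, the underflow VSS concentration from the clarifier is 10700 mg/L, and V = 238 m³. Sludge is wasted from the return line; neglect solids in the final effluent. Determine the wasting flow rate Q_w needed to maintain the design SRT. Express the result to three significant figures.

Q_w ≈ 2.30 m³/d

Q_w = (V·X)/(θ_c X_r) = 238.0 × 2010 / (19.4 × 10700) = 2.305 m³/d.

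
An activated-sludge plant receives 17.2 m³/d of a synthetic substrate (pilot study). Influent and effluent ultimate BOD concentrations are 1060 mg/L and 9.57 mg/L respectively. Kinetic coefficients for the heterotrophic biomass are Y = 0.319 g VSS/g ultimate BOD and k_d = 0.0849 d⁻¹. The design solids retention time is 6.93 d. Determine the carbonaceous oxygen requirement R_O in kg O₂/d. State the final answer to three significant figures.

R_O ≈ 12.9 kg O₂/d

Observed yield with endogenous decay: Y_obs = Y / (1 + k_d·θ_c) = 0.319 / (1 + 0.0849 × 6.93) = 0.319 / 1.588 = 0.2008 g VSS/g ultimate BOD.
Q·(S₀ − S) = 17.2 × (1060 − 9.57) × 10⁻³ = 18.07 kg/d removed.
P_X = Y_obs·Q·(S₀ − S) = 0.2008 × 18.07 = 3.629 kg VSS/d.
R_O = Q·ΔS − 1.42 P_X = 18.07 − 5.153 = 12.91 kg O₂/d.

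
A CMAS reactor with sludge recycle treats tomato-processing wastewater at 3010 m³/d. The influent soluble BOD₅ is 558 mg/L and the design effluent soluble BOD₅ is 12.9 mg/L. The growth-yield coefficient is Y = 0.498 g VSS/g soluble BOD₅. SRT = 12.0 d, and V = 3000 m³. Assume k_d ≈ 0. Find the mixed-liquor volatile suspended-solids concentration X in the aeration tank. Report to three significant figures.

X ≈ 3270 mg/L

Without decay, X = Y Q (S₀−S) θ_c / V = 0.498 × 3010 × (558 − 12.9) × 12.0 / 3000 = 3268 mg/L.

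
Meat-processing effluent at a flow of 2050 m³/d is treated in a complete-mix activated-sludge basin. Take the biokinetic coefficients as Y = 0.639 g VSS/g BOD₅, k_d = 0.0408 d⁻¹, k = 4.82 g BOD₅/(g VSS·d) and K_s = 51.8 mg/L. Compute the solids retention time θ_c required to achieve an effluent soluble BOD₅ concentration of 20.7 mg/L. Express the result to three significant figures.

θ_c ≈ 1.19 d

Specific growth rate at S = 20.7 mg/L: μ = YkS/(K_s+S) = 0.639·4.82·20.7/(51.8+20.7) = 0.8794 d⁻¹.
θ_c = 1/(μ − k_d) = 1/(0.8794 − 0.0408) = 1/0.8386 = 1.192 d.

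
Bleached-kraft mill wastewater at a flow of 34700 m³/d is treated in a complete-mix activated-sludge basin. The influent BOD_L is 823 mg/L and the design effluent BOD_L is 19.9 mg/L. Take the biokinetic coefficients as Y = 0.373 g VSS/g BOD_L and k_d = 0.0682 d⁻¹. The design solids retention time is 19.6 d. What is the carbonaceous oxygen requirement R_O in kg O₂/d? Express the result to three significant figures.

The observed yield is Y_obs = Y/(1 + k_d·θ_c) = 0.373 / (1 + 0.0682 × 19.6) = 0.373 / 2.337 = 0.1596 g VSS per g BOD_L removed.
ΔS = 823 − 19.9 = 803.1 mg/L, so the substrate removal rate is 34700 × 803.1/1000 = 27868 kg BOD_L/d.
Biomass synthesised: P_X = Y_obs × 27868 = 4448 kg VSS/d.
R_O = Q·(S₀ − S) − 1.42·P_X = 27868 − 1.42 × 4448 = 21551 kg O₂/d.

R_O ≈ 21600 kg O₂/d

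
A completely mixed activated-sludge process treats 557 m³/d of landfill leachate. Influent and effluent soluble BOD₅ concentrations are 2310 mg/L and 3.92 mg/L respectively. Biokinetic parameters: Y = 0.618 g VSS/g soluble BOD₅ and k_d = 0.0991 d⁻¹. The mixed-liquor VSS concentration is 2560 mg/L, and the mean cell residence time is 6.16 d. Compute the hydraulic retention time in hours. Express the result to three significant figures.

Rearranging the biomass balance for a CMAS with decay, V = Y·Q·ΔS·θ_c / [X·(1+k_d θ_c)] = 0.618 × 557 × (2310 − 3.92) × 6.16 / [2560 × (1 + 0.0991 × 6.16)] = 4.89×10^6 / 4123 = 1186 m³.
Hydraulic retention time τ = V/Q = 1186 / 557 = 2.129 d = 51.11 h.

τ ≈ 51.1 h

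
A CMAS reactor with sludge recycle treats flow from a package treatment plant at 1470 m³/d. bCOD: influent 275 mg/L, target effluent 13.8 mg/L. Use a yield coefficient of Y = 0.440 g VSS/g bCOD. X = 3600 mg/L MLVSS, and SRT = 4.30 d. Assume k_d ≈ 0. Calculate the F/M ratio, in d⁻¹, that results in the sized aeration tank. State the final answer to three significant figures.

F/M ≈ 0.556 d⁻¹

V·X = Y·Q·ΔS·θ_c gives V = 0.440 × 1470 × (275 − 13.8) × 4.30 / 3600 = 201.8 m³.
F/M = Q·S₀ / (V·X) = 1470 × 275 / (201.8 × 3600) = 0.5565 g bCOD·(g VSS·d)⁻¹.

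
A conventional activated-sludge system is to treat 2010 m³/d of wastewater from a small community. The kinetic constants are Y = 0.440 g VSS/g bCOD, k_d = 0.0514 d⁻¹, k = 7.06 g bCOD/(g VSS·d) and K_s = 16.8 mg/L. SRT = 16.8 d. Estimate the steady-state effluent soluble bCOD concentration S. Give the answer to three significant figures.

Effluent substrate depends only on kinetics and SRT: S = K_s(1 + k_d θ_c) / [θ_c(Yk − k_d) − 1] = 16.8 × (1 + 0.0514 × 16.8) / [16.8 × (0.440 × 7.06 − 0.0514) − 1] = 31.31 / 50.32 = 0.6221 mg/L.

S ≈ 0.622 mg/L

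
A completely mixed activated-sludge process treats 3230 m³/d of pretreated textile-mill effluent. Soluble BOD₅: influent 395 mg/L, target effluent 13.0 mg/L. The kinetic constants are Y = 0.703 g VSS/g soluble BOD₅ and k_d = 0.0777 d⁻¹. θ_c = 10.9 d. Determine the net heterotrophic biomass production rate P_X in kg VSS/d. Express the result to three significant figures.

P_X ≈ 470 kg VSS/d

The observed yield is Y_obs = Y/(1 + k_d·θ_c) = 0.703 / (1 + 0.0777 × 10.9) = 0.703 / 1.847 = 0.3806 g VSS per g soluble BOD₅ removed.
Q·(S₀ − S) = 3230 × (395 − 13.0) × 10⁻³ = 1234 kg/d removed.
So the net sludge growth is P_X = 0.3806 × 1234 = 469.6 kg VSS/d.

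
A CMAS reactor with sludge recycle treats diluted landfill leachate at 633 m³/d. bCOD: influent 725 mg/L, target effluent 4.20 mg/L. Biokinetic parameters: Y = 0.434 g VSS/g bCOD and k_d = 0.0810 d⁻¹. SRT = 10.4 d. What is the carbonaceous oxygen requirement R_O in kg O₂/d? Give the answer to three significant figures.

Observed yield with endogenous decay: Y_obs = Y / (1 + k_d·θ_c) = 0.434 / (1 + 0.0810 × 10.4) = 0.434 / 1.842 = 0.2356 g VSS/g bCOD.
Q·(S₀ − S) = 633 × (725 − 4.20) × 10⁻³ = 456.3 kg/d removed.
P_X = Y_obs·Q·(S₀ − S) = 0.2356 × 456.3 = 107.5 kg VSS/d.
R_O = Q·ΔS − 1.42 P_X = 456.3 − 152.6 = 303.6 kg O₂/d.

R_O ≈ 304 kg O₂/d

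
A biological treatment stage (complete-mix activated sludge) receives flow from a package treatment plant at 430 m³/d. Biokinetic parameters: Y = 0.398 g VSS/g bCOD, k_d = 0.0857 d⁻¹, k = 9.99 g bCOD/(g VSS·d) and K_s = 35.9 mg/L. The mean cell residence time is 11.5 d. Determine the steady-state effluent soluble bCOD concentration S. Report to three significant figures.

S ≈ 1.63 mg/L

For a completely mixed reactor with recycle the Lawrence–McCarty relation gives S = K_s·(1 + k_d·θ_c) / [θ_c·(Y·k − k_d) − 1] = 35.9 × (1 + 0.0857 × 11.5) / [11.5 × (0.398 × 9.99 − 0.0857) − 1] = 71.28 / 43.74 = 1.630 mg/L.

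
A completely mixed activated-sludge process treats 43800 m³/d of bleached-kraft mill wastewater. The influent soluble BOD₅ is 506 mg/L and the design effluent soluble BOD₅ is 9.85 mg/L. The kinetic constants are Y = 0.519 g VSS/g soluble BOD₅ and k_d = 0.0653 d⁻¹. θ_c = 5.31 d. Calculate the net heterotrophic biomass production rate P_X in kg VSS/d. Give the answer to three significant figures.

Correct the yield for decay: Y_obs = Y/(1 + k_d θ_c) = 0.519 / (1 + 0.0653 × 5.31) = 0.519 / 1.347 = 0.3854.
Q·(S₀ − S) = 43800 × (506 − 9.85) × 10⁻³ = 21731 kg/d removed.
So the net sludge growth is P_X = 0.3854 × 21731 = 8375 kg VSS/d.

P_X ≈ 8370 kg VSS/d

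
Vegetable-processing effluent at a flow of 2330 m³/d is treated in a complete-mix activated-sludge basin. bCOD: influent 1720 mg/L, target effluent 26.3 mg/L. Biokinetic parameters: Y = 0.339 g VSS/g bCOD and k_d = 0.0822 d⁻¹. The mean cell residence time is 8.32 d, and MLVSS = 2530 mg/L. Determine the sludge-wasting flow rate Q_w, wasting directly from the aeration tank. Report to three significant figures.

Q_w ≈ 314 m³/d

Rearranging the biomass balance for a CMAS with decay, V = Y·Q·ΔS·θ_c / [X·(1+k_d θ_c)] = 0.339 × 2330 × (1720 − 26.3) × 8.32 / [2530 × (1 + 0.0822 × 8.32)] = 1.11×10^7 / 4260 = 2613 m³.
Wasting from the aeration tank: Q_w = V / θ_c = 2613 / 8.32 = 314.0 m³/d.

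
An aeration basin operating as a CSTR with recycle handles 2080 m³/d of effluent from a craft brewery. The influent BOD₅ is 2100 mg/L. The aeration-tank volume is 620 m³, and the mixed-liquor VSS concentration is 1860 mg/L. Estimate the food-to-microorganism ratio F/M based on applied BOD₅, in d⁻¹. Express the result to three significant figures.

F/M = applied load / biomass = Q·S₀/(V·X) = 2080 × 2100 / (620.0 × 1860) = 3.788 d⁻¹.

F/M ≈ 3.79 d⁻¹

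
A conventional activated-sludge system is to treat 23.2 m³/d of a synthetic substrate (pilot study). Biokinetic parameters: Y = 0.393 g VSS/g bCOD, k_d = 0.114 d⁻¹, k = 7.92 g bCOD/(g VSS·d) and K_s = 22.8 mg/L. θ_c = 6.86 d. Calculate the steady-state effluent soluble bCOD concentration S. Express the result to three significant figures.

From the Monod/SRT balance for a CMAS, S = K_s·(1+k_d θ_c)/[θ_c·(Y k − k_d) − 1] = 22.8 × (1 + 0.114 × 6.86) / [6.86 × (0.393 × 7.92 − 0.114) − 1] = 40.63 / 19.57 = 2.076 mg/L.

S ≈ 2.08 mg/L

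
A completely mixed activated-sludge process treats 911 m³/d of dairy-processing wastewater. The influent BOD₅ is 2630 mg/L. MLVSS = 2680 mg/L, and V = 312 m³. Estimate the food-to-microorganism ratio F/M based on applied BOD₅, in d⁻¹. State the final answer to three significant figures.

F/M ≈ 2.87 d⁻¹

F/M = applied load / biomass = Q·S₀/(V·X) = 911 × 2630 / (312.0 × 2680) = 2.865 d⁻¹.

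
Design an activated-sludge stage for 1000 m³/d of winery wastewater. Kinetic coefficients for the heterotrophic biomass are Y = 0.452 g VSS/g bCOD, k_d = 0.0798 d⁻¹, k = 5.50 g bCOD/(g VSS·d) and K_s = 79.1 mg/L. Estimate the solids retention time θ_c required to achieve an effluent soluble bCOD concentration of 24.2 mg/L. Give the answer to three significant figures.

Specific growth rate at S = 24.2 mg/L: μ = YkS/(K_s+S) = 0.452·5.50·24.2/(79.1+24.2) = 0.5824 d⁻¹.
θ_c = 1/(μ − k_d) = 1/(0.5824 − 0.0798) = 1/0.5026 = 1.990 d.

θ_c ≈ 1.99 d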